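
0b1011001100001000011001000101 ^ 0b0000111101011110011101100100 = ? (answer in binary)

XOR bit by bit (1 where the bits differ):
  1011001100001000011001000101
^ 0000111101011110011101100100
= 1011110001010110000100100001

0b1011110001010110000100100001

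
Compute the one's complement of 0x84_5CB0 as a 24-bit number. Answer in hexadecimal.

Each hex digit d becomes F−d:
  8→7, 4→B, 5→A, C→3, B→4, 0→F

0x7BA34F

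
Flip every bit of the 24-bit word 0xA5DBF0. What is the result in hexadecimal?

Each hex digit d becomes F−d:
  A→5, 5→A, D→2, B→4, F→0, 0→F

0x5A240F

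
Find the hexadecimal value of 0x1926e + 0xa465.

0x236d3

Add column by column in base 16, right to left:
  e+5 = 3 carry 1
  6+6+1 = d
  2+4 = 6
  9+a = 3 carry 1
  1+0+1 = 2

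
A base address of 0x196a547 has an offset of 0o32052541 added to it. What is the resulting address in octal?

0o177575250

0x196a547 = 0o145522507 in octal.
Add column by column in base 8, right to left:
  7+1 = 0 carry 1
  0+4+1 = 5
  5+5 = 2 carry 1
  2+2+1 = 5
  2+5 = 7
  5+0 = 5
  5+2 = 7
  4+3 = 7
  1+0 = 1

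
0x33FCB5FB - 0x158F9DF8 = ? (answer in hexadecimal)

Subtract column by column in base 16:
  B-8 → 3
  F-F → 0
  5-D → 8 (borrow)
  B-9-1 → 1
  C-F → D (borrow)
  F-8-1 → 6
  3-5 → E (borrow)
  3-1-1 → 1

0x1E6D1803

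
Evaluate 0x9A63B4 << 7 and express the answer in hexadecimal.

0x4D31DA00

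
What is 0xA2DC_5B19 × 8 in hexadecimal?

Multiply each base-16 digit by 8, carrying:
  9×8 = 72 → write 8 carry 4
  1×8+4 = 12 → write C
  B×8 = 88 → write 8 carry 5
  5×8+5 = 45 → write D carry 2
  C×8+2 = 98 → write 2 carry 6
  D×8+6 = 110 → write E carry 6
  2×8+6 = 22 → write 6 carry 1
  A×8+1 = 81 → write 1 carry 5
  remaining carry: 5

0x516E2D8C8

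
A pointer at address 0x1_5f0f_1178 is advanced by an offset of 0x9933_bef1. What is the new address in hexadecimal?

Add column by column in base 16, right to left:
  8+1 = 9
  7+f = 6 carry 1
  1+e+1 = 0 carry 1
  1+b+1 = d
  f+3 = 2 carry 1
  0+3+1 = 4
  f+9 = 8 carry 1
  5+9+1 = f
  1+0 = 1

0x1f842d069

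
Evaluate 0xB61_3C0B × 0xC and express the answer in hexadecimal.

0x888ED084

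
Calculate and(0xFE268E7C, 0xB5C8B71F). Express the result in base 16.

0xB400861C

AND each hex digit independently (no carries):
  F&B=B, E&5=4, 2&C=0, 6&8=0, 8&B=8, E&7=6, 7&1=1, C&F=C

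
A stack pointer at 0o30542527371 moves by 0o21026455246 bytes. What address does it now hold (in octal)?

Add column by column in base 8, right to left:
  1+6 = 7
  7+4 = 3 carry 1
  3+2+1 = 6
  7+5 = 4 carry 1
  2+5+1 = 0 carry 1
  5+4+1 = 2 carry 1
  2+6+1 = 1 carry 1
  4+2+1 = 7
  5+0 = 5
  0+1 = 1
  3+2 = 5

0o51571204637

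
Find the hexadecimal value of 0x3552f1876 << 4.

Shifting left by 4 bits = 1 hex digit: append 1 zero.

0x3552f18760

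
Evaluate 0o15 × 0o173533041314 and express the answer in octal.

Multiply each base-8 digit by 13, carrying:
  4×13 = 52 → write 4 carry 6
  1×13+6 = 19 → write 3 carry 2
  3×13+2 = 41 → write 1 carry 5
  1×13+5 = 18 → write 2 carry 2
  4×13+2 = 54 → write 6 carry 6
  0×13+6 = 6 → write 6
  3×13 = 39 → write 7 carry 4
  3×13+4 = 43 → write 3 carry 5
  5×13+5 = 70 → write 6 carry 8
  3×13+8 = 47 → write 7 carry 5
  7×13+5 = 96 → write 0 carry 12
  1×13+12 = 25 → write 1 carry 3
  remaining carry: 3

0o3107637662134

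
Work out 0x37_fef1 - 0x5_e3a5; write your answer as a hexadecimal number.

Subtract column by column in base 16:
  1-5 → c (borrow)
  f-a-1 → 4
  e-3 → b
  f-e → 1
  7-5 → 2
  3-0 → 3

0x321b4c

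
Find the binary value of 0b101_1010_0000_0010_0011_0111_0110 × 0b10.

0b1011010000000100011011101100

Multiply each base-2 digit by 2, carrying:
  0×2 = 0 → write 0
  1×2 = 2 → write 0 carry 1
  1×2+1 = 3 → write 1 carry 1
  0×2+1 = 1 → write 1
  1×2 = 2 → write 0 carry 1
  1×2+1 = 3 → write 1 carry 1
  1×2+1 = 3 → write 1 carry 1
  0×2+1 = 1 → write 1
  1×2 = 2 → write 0 carry 1
  1×2+1 = 3 → write 1 carry 1
  0×2+1 = 1 → write 1
  0×2 = 0 → write 0
  0×2 = 0 → write 0
  1×2 = 2 → write 0 carry 1
  0×2+1 = 1 → write 1
  0×2 = 0 → write 0
  0×2 = 0 → write 0
  0×2 = 0 → write 0
  0×2 = 0 → write 0
  0×2 = 0 → write 0
  0×2 = 0 → write 0
  1×2 = 2 → write 0 carry 1
  0×2+1 = 1 → write 1
  1×2 = 2 → write 0 carry 1
  1×2+1 = 3 → write 1 carry 1
  0×2+1 = 1 → write 1
  1×2 = 2 → write 0 carry 1
  remaining carry: 1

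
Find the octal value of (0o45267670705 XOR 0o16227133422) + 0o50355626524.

First 0o45267670705 XOR 0o16227133422 = 0o53040743327.
Add column by column in base 8, right to left:
  7+4 = 3 carry 1
  2+2+1 = 5
  3+5 = 0 carry 1
  3+6+1 = 2 carry 1
  4+2+1 = 7
  7+6 = 5 carry 1
  0+5+1 = 6
  4+5 = 1 carry 1
  0+3+1 = 4
  3+0 = 3
  5+5 = 2 carry 1
  final carry 1

0o123416572053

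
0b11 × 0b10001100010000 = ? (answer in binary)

0b110100100110000

Multiply each base-2 digit by 3, carrying:
  0×3 = 0 → write 0
  0×3 = 0 → write 0
  0×3 = 0 → write 0
  0×3 = 0 → write 0
  1×3 = 3 → write 1 carry 1
  0×3+1 = 1 → write 1
  0×3 = 0 → write 0
  0×3 = 0 → write 0
  1×3 = 3 → write 1 carry 1
  1×3+1 = 4 → write 0 carry 2
  0×3+2 = 2 → write 0 carry 1
  0×3+1 = 1 → write 1
  0×3 = 0 → write 0
  1×3 = 3 → write 1 carry 1
  remaining carry: 1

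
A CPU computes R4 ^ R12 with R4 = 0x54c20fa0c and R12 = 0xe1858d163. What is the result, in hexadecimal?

XOR each hex digit independently (no carries):
  5^e=b, 4^1=5, c^8=4, 2^5=7, 0^8=8, f^d=2, a^1=b, 0^6=6, c^3=f

0xb54782b6f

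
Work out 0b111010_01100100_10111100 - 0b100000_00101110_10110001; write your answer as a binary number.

Subtract column by column in base 2:
  0-1 → 1 (borrow)
  0-0-1 → 1 (borrow)
  1-0-1 → 0
  1-0 → 1
  1-1 → 0
  1-1 → 0
  0-0 → 0
  1-1 → 0
  0-0 → 0
  0-1 → 1 (borrow)
  1-1-1 → 1 (borrow)
  0-1-1 → 0 (borrow)
  0-0-1 → 1 (borrow)
  1-1-1 → 1 (borrow)
  1-0-1 → 0
  0-0 → 0
  0-0 → 0
  1-0 → 1
  0-0 → 0
  1-0 → 1
  1-0 → 1
  1-1 → 0

0b110100011011000001011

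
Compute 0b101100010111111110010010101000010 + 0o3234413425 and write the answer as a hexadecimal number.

0x17d713c57

0b101100010111111110010010101000010 = 0x162ff2542 in hexadecimal.
0o3234413425 = 0x1a721715 in hexadecimal.
Add column by column in base 16, right to left:
  2+5 = 7
  4+1 = 5
  5+7 = c
  2+1 = 3
  f+2 = 1 carry 1
  f+7+1 = 7 carry 1
  2+a+1 = d
  6+1 = 7
  1+0 = 1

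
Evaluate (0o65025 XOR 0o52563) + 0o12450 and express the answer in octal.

0o52216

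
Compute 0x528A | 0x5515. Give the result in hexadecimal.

OR each hex digit independently (no carries):
  5|5=5, 2|5=7, 8|1=9, A|5=F

0x579F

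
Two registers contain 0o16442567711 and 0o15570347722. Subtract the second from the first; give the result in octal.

0o652217767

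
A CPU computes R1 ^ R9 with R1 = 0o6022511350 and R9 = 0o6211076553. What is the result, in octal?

0o0233567603

XOR each oct digit independently (no carries):
  6^6=0, 0^2=2, 2^1=3, 2^1=3, 5^0=5, 1^7=6, 1^6=7, 3^5=6, 5^5=0, 0^3=3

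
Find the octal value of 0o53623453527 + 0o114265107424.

Add column by column in base 8, right to left:
  7+4 = 3 carry 1
  2+2+1 = 5
  5+4 = 1 carry 1
  3+7+1 = 3 carry 1
  5+0+1 = 6
  4+1 = 5
  3+5 = 0 carry 1
  2+6+1 = 1 carry 1
  6+2+1 = 1 carry 1
  3+4+1 = 0 carry 1
  5+1+1 = 7
  0+1 = 1

0o170110563153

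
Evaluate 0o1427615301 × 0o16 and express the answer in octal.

0o25514673216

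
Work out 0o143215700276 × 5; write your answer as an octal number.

0o760305301666

Multiply each base-8 digit by 5, carrying:
  6×5 = 30 → write 6 carry 3
  7×5+3 = 38 → write 6 carry 4
  2×5+4 = 14 → write 6 carry 1
  0×5+1 = 1 → write 1
  0×5 = 0 → write 0
  7×5 = 35 → write 3 carry 4
  5×5+4 = 29 → write 5 carry 3
  1×5+3 = 8 → write 0 carry 1
  2×5+1 = 11 → write 3 carry 1
  3×5+1 = 16 → write 0 carry 2
  4×5+2 = 22 → write 6 carry 2
  1×5+2 = 7 → write 7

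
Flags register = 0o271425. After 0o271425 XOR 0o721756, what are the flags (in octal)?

0o550373

XOR each oct digit independently (no carries):
  2^7=5, 7^2=5, 1^1=0, 4^7=3, 2^5=7, 5^6=3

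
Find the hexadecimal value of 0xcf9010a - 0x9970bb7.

0x361f553

Subtract column by column in base 16:
  a-7 → 3
  0-b → 5 (borrow)
  1-b-1 → 5 (borrow)
  0-0-1 → f (borrow)
  9-7-1 → 1
  f-9 → 6
  c-9 → 3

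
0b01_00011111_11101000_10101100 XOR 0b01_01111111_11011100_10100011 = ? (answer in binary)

XOR bit by bit (1 where the bits differ):
  01000111111110100010101100
^ 01011111111101110010100011
= 00011000000011010000001111

0b00011000000011010000001111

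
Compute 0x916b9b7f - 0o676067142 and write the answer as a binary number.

0b10001010011100110010110100011101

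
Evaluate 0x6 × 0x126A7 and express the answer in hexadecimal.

0x6E7EA

Multiply each base-16 digit by 6, carrying:
  7×6 = 42 → write A carry 2
  A×6+2 = 62 → write E carry 3
  6×6+3 = 39 → write 7 carry 2
  2×6+2 = 14 → write E
  1×6 = 6 → write 6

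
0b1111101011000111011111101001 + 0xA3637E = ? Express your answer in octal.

0o2023755547

0b1111101011000111011111101001 = 0o1753073751 in octal.
0xA3637E = 0o50661576 in octal.
Add column by column in base 8, right to left:
  1+6 = 7
  5+7 = 4 carry 1
  7+5+1 = 5 carry 1
  3+1+1 = 5
  7+6 = 5 carry 1
  0+6+1 = 7
  3+0 = 3
  5+5 = 2 carry 1
  7+0+1 = 0 carry 1
  1+0+1 = 2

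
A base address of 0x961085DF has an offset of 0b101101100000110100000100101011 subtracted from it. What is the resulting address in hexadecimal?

0b101101100000110100000100101011 = 0x2D83412B in hexadecimal.
Subtract column by column in base 16:
  F-B → 4
  D-2 → B
  5-1 → 4
  8-4 → 4
  0-3 → D (borrow)
  1-8-1 → 8 (borrow)
  6-D-1 → 8 (borrow)
  9-2-1 → 6

0x688D44B4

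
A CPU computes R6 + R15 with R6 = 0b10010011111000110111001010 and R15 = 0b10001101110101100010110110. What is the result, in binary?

Add column by column in base 2, right to left:
  0+0 = 0
  1+1 = 0 carry 1
  0+1+1 = 0 carry 1
  1+0+1 = 0 carry 1
  0+1+1 = 0 carry 1
  0+1+1 = 0 carry 1
  1+0+1 = 0 carry 1
  1+1+1 = 1 carry 1
  1+0+1 = 0 carry 1
  0+0+1 = 1
  1+0 = 1
  1+1 = 0 carry 1
  0+1+1 = 0 carry 1
  0+0+1 = 1
  0+1 = 1
  1+0 = 1
  1+1 = 0 carry 1
  1+1+1 = 1 carry 1
  1+1+1 = 1 carry 1
  1+0+1 = 0 carry 1
  0+1+1 = 0 carry 1
  0+1+1 = 0 carry 1
  1+0+1 = 0 carry 1
  0+0+1 = 1
  0+0 = 0
  1+1 = 0 carry 1
  final carry 1

0b100100001101110011010000000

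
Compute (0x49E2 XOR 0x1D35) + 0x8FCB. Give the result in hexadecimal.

First 0x49E2 XOR 0x1D35 = 0x54D7.
Add column by column in base 16, right to left:
  7+B = 2 carry 1
  D+C+1 = A carry 1
  4+F+1 = 4 carry 1
  5+8+1 = E

0xE4A2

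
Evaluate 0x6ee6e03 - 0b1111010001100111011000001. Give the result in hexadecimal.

0b1111010001100111011000001 = 0x1e8cec1 in hexadecimal.
Subtract column by column in base 16:
  3-1 → 2
  0-c → 4 (borrow)
  e-e-1 → f (borrow)
  6-c-1 → 9 (borrow)
  e-8-1 → 5
  e-e → 0
  6-1 → 5

0x5059f42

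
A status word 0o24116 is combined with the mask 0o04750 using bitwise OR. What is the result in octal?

0o24756

OR each oct digit independently (no carries):
  2|0=2, 4|4=4, 1|7=7, 1|5=5, 6|0=6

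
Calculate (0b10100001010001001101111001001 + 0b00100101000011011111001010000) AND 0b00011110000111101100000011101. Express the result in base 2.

0b110000100101100000011001

Add column by column in base 2, right to left:
  1+0 = 1
  0+0 = 0
  0+0 = 0
  1+0 = 1
  0+1 = 1
  0+0 = 0
  1+1 = 0 carry 1
  1+0+1 = 0 carry 1
  1+0+1 = 0 carry 1
  1+1+1 = 1 carry 1
  0+1+1 = 0 carry 1
  1+1+1 = 1 carry 1
  1+1+1 = 1 carry 1
  0+1+1 = 0 carry 1
  0+0+1 = 1
  1+1 = 0 carry 1
  0+1+1 = 0 carry 1
  0+0+1 = 1
  0+0 = 0
  1+0 = 1
  0+0 = 0
  1+1 = 0 carry 1
  0+0+1 = 1
  0+1 = 1
  0+0 = 0
  0+0 = 0
  1+1 = 0 carry 1
  0+0+1 = 1
  1+0 = 1
Sum = 0b11000110010100101101000011001; now AND with 0b00011110000111101100000011101:
  11000110010100101101000011001
& 00011110000111101100000011101
= 00000110000100101100000011001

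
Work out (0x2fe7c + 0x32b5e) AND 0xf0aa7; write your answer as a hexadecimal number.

Add column by column in base 16, right to left:
  c+e = a carry 1
  7+5+1 = d
  e+b = 9 carry 1
  f+2+1 = 2 carry 1
  2+3+1 = 6
Sum = 0x629da; now AND with 0xf0aa7:
  6&f=6, 2&0=0, 9&a=8, d&a=8, a&7=2

0x60882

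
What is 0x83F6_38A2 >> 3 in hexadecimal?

3 bits is not a whole number of base-16 digits; in binary: 10000011111101100011100010100010 >> 3 = 10000011111101100011100010100.

0x107EC714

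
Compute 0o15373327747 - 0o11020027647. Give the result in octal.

0o4353300100

Subtract column by column in base 8:
  7-7 → 0
  4-4 → 0
  7-6 → 1
  7-7 → 0
  2-2 → 0
  3-0 → 3
  3-0 → 3
  7-2 → 5
  3-0 → 3
  5-1 → 4
  1-1 → 0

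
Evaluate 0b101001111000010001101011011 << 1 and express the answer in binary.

Left shift by 1: append 1 zero bit.

0b1010011110000100011010110110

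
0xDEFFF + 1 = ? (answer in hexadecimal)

0xDF000

The trailing 3 digits are F (max in base 16), so adding 1 cascades: they roll to 0 and the next digit up increments.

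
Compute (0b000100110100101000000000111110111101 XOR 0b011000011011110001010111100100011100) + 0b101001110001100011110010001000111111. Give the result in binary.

0b1000110100000111101001001100011100000

First 0b000100110100101000000000111110111101 XOR 0b011000011011110001010111100100011100 = 0b011100101111011001010111011010100001.
Add column by column in base 2, right to left:
  1+1 = 0 carry 1
  0+1+1 = 0 carry 1
  0+1+1 = 0 carry 1
  0+1+1 = 0 carry 1
  0+1+1 = 0 carry 1
  1+1+1 = 1 carry 1
  0+0+1 = 1
  1+0 = 1
  0+0 = 0
  1+1 = 0 carry 1
  1+0+1 = 0 carry 1
  0+0+1 = 1
  1+0 = 1
  1+1 = 0 carry 1
  1+0+1 = 0 carry 1
  0+0+1 = 1
  1+1 = 0 carry 1
  0+1+1 = 0 carry 1
  1+1+1 = 1 carry 1
  0+1+1 = 0 carry 1
  0+0+1 = 1
  1+0 = 1
  1+0 = 1
  0+1 = 1
  1+1 = 0 carry 1
  1+0+1 = 0 carry 1
  1+0+1 = 0 carry 1
  1+0+1 = 0 carry 1
  0+1+1 = 0 carry 1
  1+1+1 = 1 carry 1
  0+1+1 = 0 carry 1
  0+0+1 = 1
  1+0 = 1
  1+1 = 0 carry 1
  1+0+1 = 0 carry 1
  0+1+1 = 0 carry 1
  final carry 1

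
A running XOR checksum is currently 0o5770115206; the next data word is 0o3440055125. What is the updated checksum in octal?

0o6330140323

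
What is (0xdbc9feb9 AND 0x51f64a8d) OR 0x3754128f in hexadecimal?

0x77d45a8f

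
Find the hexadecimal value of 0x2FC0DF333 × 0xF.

0x2CC4D13FFD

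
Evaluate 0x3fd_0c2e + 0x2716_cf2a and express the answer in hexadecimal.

Add column by column in base 16, right to left:
  e+a = 8 carry 1
  2+2+1 = 5
  c+f = b carry 1
  0+c+1 = d
  d+6 = 3 carry 1
  f+1+1 = 1 carry 1
  3+7+1 = b
  0+2 = 2

0x2b13db58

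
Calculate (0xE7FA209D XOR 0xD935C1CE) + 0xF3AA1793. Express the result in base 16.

First 0xE7FA209D XOR 0xD935C1CE = 0x3ECFE153.
Add column by column in base 16, right to left:
  3+3 = 6
  5+9 = E
  1+7 = 8
  E+1 = F
  F+A = 9 carry 1
  C+A+1 = 7 carry 1
  E+3+1 = 2 carry 1
  3+F+1 = 3 carry 1
  final carry 1

0x13279F8E6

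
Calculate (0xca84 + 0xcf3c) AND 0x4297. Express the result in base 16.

0x80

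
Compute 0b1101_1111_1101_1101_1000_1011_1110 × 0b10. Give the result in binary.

Multiply each base-2 digit by 2, carrying:
  0×2 = 0 → write 0
  1×2 = 2 → write 0 carry 1
  1×2+1 = 3 → write 1 carry 1
  1×2+1 = 3 → write 1 carry 1
  1×2+1 = 3 → write 1 carry 1
  1×2+1 = 3 → write 1 carry 1
  0×2+1 = 1 → write 1
  1×2 = 2 → write 0 carry 1
  0×2+1 = 1 → write 1
  0×2 = 0 → write 0
  0×2 = 0 → write 0
  1×2 = 2 → write 0 carry 1
  1×2+1 = 3 → write 1 carry 1
  0×2+1 = 1 → write 1
  1×2 = 2 → write 0 carry 1
  1×2+1 = 3 → write 1 carry 1
  1×2+1 = 3 → write 1 carry 1
  0×2+1 = 1 → write 1
  1×2 = 2 → write 0 carry 1
  1×2+1 = 3 → write 1 carry 1
  1×2+1 = 3 → write 1 carry 1
  1×2+1 = 3 → write 1 carry 1
  1×2+1 = 3 → write 1 carry 1
  1×2+1 = 3 → write 1 carry 1
  1×2+1 = 3 → write 1 carry 1
  0×2+1 = 1 → write 1
  1×2 = 2 → write 0 carry 1
  1×2+1 = 3 → write 1 carry 1
  remaining carry: 1

0b11011111110111011000101111100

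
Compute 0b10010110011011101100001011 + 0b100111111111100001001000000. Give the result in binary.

Add column by column in base 2, right to left:
  1+0 = 1
  1+0 = 1
  0+0 = 0
  1+0 = 1
  0+0 = 0
  0+0 = 0
  0+1 = 1
  0+0 = 0
  1+0 = 1
  1+1 = 0 carry 1
  0+0+1 = 1
  1+0 = 1
  1+0 = 1
  1+0 = 1
  0+1 = 1
  1+1 = 0 carry 1
  1+1+1 = 1 carry 1
  0+1+1 = 0 carry 1
  0+1+1 = 0 carry 1
  1+1+1 = 1 carry 1
  1+1+1 = 1 carry 1
  0+1+1 = 0 carry 1
  1+1+1 = 1 carry 1
  0+1+1 = 0 carry 1
  0+0+1 = 1
  1+0 = 1
  0+1 = 1

0b111010110010111110101001011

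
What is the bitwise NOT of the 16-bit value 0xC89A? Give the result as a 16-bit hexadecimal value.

0x3765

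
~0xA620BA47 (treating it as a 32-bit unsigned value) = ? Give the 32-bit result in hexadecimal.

0x59DF45B8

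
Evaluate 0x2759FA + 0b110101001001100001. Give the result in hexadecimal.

0b110101001001100001 = 0x35261 in hexadecimal.
Add column by column in base 16, right to left:
  A+1 = B
  F+6 = 5 carry 1
  9+2+1 = C
  5+5 = A
  7+3 = A
  2+0 = 2

0x2AAC5B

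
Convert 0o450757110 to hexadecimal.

Each octal digit is 3 bits: 4=100 5=101 0=000 7=111 5=101 7=111 1=001 1=001 0=000.
Group the bits into nibbles: 0100 1010 0011 1101 1110 0100 1000 → 4a3de48.

0x4a3de48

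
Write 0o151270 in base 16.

0xD2B8

Each octal digit is 3 bits: 1=001 5=101 1=001 2=010 7=111 0=000.
Group the bits into nibbles: 1101 0010 1011 1000 → D2B8.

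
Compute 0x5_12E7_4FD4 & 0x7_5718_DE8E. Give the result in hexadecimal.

AND each hex digit independently (no carries):
  5&7=5, 1&5=1, 2&7=2, E&1=0, 7&8=0, 4&D=4, F&E=E, D&8=8, 4&E=4

0x512004E84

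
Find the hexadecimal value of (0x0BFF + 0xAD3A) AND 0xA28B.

0xA009

Add column by column in base 16, right to left:
  F+A = 9 carry 1
  F+3+1 = 3 carry 1
  B+D+1 = 9 carry 1
  0+A+1 = B
Sum = 0xB939; now AND with 0xA28B:
  B&A=A, 9&2=0, 3&8=0, 9&B=9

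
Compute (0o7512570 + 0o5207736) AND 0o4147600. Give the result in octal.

0o4102400

Add column by column in base 8, right to left:
  0+6 = 6
  7+3 = 2 carry 1
  5+7+1 = 5 carry 1
  2+7+1 = 2 carry 1
  1+0+1 = 2
  5+2 = 7
  7+5 = 4 carry 1
  final carry 1
Sum = 0o14722526; now AND with 0o4147600:
  1&0=0, 4&4=4, 7&1=1, 2&4=0, 2&7=2, 5&6=4, 2&0=0, 6&0=0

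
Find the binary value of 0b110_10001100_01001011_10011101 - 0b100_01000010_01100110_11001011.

0b10010010011110010011010010

Subtract column by column in base 2:
  1-1 → 0
  0-1 → 1 (borrow)
  1-0-1 → 0
  1-1 → 0
  1-0 → 1
  0-0 → 0
  0-1 → 1 (borrow)
  1-1-1 → 1 (borrow)
  1-0-1 → 0
  1-1 → 0
  0-1 → 1 (borrow)
  1-0-1 → 0
  0-0 → 0
  0-1 → 1 (borrow)
  1-1-1 → 1 (borrow)
  0-0-1 → 1 (borrow)
  0-0-1 → 1 (borrow)
  0-1-1 → 0 (borrow)
  1-0-1 → 0
  1-0 → 1
  0-0 → 0
  0-0 → 0
  0-1 → 1 (borrow)
  1-0-1 → 0
  0-0 → 0
  1-0 → 1
  1-1 → 0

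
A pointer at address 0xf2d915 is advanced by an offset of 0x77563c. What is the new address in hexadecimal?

0x16a2f51

Add column by column in base 16, right to left:
  5+c = 1 carry 1
  1+3+1 = 5
  9+6 = f
  d+5 = 2 carry 1
  2+7+1 = a
  f+7 = 6 carry 1
  final carry 1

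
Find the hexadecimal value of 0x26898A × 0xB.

0x1A7E8EE

Multiply each base-16 digit by 11, carrying:
  A×11 = 110 → write E carry 6
  8×11+6 = 94 → write E carry 5
  9×11+5 = 104 → write 8 carry 6
  8×11+6 = 94 → write E carry 5
  6×11+5 = 71 → write 7 carry 4
  2×11+4 = 26 → write A carry 1
  remaining carry: 1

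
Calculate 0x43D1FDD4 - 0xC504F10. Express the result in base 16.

0x3781AEC4

Subtract column by column in base 16:
  4-0 → 4
  D-1 → C
  D-F → E (borrow)
  F-4-1 → A
  1-0 → 1
  D-5 → 8
  3-C → 7 (borrow)
  4-0-1 → 3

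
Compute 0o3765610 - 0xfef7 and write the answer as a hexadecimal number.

0o3765610 = 0xfeb88 in hexadecimal.
Subtract column by column in base 16:
  8-7 → 1
  8-f → 9 (borrow)
  b-e-1 → c (borrow)
  e-f-1 → e (borrow)
  f-0-1 → e

0xeec91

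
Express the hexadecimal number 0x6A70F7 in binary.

Expand each hex digit to 4 bits: 6=0110 A=1010 7=0111 0=0000 F=1111 7=0111.

0b11010100111000011110111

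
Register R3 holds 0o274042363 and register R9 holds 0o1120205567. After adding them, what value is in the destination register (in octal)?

Add column by column in base 8, right to left:
  3+7 = 2 carry 1
  6+6+1 = 5 carry 1
  3+5+1 = 1 carry 1
  2+5+1 = 0 carry 1
  4+0+1 = 5
  0+2 = 2
  4+0 = 4
  7+2 = 1 carry 1
  2+1+1 = 4
  0+1 = 1

0o1414250152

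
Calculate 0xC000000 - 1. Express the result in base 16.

0xBFFFFFF

The trailing 6 digits are 0, so subtracting 1 borrows through: they become F and the next digit up decrements.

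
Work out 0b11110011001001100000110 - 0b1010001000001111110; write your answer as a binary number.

0b11101001000001010001000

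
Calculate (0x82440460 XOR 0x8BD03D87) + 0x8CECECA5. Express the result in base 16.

0x9681268C

First 0x82440460 XOR 0x8BD03D87 = 0x099439E7.
Add column by column in base 16, right to left:
  7+5 = C
  E+A = 8 carry 1
  9+C+1 = 6 carry 1
  3+E+1 = 2 carry 1
  4+C+1 = 1 carry 1
  9+E+1 = 8 carry 1
  9+C+1 = 6 carry 1
  0+8+1 = 9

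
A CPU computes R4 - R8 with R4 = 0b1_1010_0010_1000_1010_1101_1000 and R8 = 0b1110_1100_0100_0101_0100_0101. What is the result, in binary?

0b101101100100010110010011

Subtract column by column in base 2:
  0-1 → 1 (borrow)
  0-0-1 → 1 (borrow)
  0-1-1 → 0 (borrow)
  1-0-1 → 0
  1-0 → 1
  0-0 → 0
  1-1 → 0
  1-0 → 1
  0-1 → 1 (borrow)
  1-0-1 → 0
  0-1 → 1 (borrow)
  1-0-1 → 0
  0-0 → 0
  0-0 → 0
  0-1 → 1 (borrow)
  1-0-1 → 0
  0-0 → 0
  1-0 → 1
  0-1 → 1 (borrow)
  0-1-1 → 0 (borrow)
  0-0-1 → 1 (borrow)
  1-1-1 → 1 (borrow)
  0-1-1 → 0 (borrow)
  1-1-1 → 1 (borrow)
  1-0-1 → 0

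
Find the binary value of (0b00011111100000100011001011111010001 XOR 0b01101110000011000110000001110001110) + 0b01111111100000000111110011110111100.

0b11110001000011101100111110000011011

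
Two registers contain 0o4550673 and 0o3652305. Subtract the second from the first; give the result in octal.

Subtract column by column in base 8:
  3-5 → 6 (borrow)
  7-0-1 → 6
  6-3 → 3
  0-2 → 6 (borrow)
  5-5-1 → 7 (borrow)
  5-6-1 → 6 (borrow)
  4-3-1 → 0

0o676366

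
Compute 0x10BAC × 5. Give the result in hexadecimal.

0x53A5C

Multiply each base-16 digit by 5, carrying:
  C×5 = 60 → write C carry 3
  A×5+3 = 53 → write 5 carry 3
  B×5+3 = 58 → write A carry 3
  0×5+3 = 3 → write 3
  1×5 = 5 → write 5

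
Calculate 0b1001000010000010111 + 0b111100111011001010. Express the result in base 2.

Add column by column in base 2, right to left:
  1+0 = 1
  1+1 = 0 carry 1
  1+0+1 = 0 carry 1
  0+1+1 = 0 carry 1
  1+0+1 = 0 carry 1
  0+0+1 = 1
  0+1 = 1
  0+1 = 1
  0+0 = 0
  0+1 = 1
  1+1 = 0 carry 1
  0+1+1 = 0 carry 1
  0+0+1 = 1
  0+0 = 0
  0+1 = 1
  1+1 = 0 carry 1
  0+1+1 = 0 carry 1
  0+1+1 = 0 carry 1
  1+0+1 = 0 carry 1
  final carry 1

0b10000101001011100001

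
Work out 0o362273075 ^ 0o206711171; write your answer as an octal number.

0o164562104

XOR each oct digit independently (no carries):
  3^2=1, 6^0=6, 2^6=4, 2^7=5, 7^1=6, 3^1=2, 0^1=1, 7^7=0, 5^1=4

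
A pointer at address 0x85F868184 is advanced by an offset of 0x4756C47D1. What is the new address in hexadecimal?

0xCD4F2C955

Add column by column in base 16, right to left:
  4+1 = 5
  8+D = 5 carry 1
  1+7+1 = 9
  8+4 = C
  6+C = 2 carry 1
  8+6+1 = F
  F+5 = 4 carry 1
  5+7+1 = D
  8+4 = C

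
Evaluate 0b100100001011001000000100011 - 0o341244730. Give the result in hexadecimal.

0b100100001011001000000100011 = 0x4859023 in hexadecimal.
0o341244730 = 0x38549D8 in hexadecimal.
Subtract column by column in base 16:
  3-8 → B (borrow)
  2-D-1 → 4 (borrow)
  0-9-1 → 6 (borrow)
  9-4-1 → 4
  5-5 → 0
  8-8 → 0
  4-3 → 1

0x100464B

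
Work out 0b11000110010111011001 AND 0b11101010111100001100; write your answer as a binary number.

AND bit by bit (1 only where both bits are 1):
  11000110010111011001
& 11101010111100001100
= 11000010010100001000

0b11000010010100001000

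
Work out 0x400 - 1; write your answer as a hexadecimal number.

The trailing 2 digits are 0, so subtracting 1 borrows through: they become F and the next digit up decrements.

0x3FF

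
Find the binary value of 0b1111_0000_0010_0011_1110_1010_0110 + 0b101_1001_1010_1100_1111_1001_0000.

0b10100100111010000111000110110

Add column by column in base 2, right to left:
  0+0 = 0
  1+0 = 1
  1+0 = 1
  0+0 = 0
  0+1 = 1
  1+0 = 1
  0+0 = 0
  1+1 = 0 carry 1
  0+1+1 = 0 carry 1
  1+1+1 = 1 carry 1
  1+1+1 = 1 carry 1
  1+1+1 = 1 carry 1
  1+0+1 = 0 carry 1
  1+0+1 = 0 carry 1
  0+1+1 = 0 carry 1
  0+1+1 = 0 carry 1
  0+0+1 = 1
  1+1 = 0 carry 1
  0+0+1 = 1
  0+1 = 1
  0+1 = 1
  0+0 = 0
  0+0 = 0
  0+1 = 1
  1+1 = 0 carry 1
  1+0+1 = 0 carry 1
  1+1+1 = 1 carry 1
  1+0+1 = 0 carry 1
  final carry 1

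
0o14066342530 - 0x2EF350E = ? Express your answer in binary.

0b1011101111010101001000001001010

0o14066342530 = 0b1100000110110011100010101011000 in binary.
0x2EF350E = 0b10111011110011010100001110 in binary.
Subtract column by column in base 2:
  0-0 → 0
  0-1 → 1 (borrow)
  0-1-1 → 0 (borrow)
  1-1-1 → 1 (borrow)
  1-0-1 → 0
  0-0 → 0
  1-0 → 1
  0-0 → 0
  1-1 → 0
  0-0 → 0
  1-1 → 0
  0-0 → 0
  0-1 → 1 (borrow)
  0-1-1 → 0 (borrow)
  1-0-1 → 0
  1-0 → 1
  1-1 → 0
  0-1 → 1 (borrow)
  0-1-1 → 0 (borrow)
  1-1-1 → 1 (borrow)
  1-0-1 → 0
  0-1 → 1 (borrow)
  1-1-1 → 1 (borrow)
  1-1-1 → 1 (borrow)
  0-0-1 → 1 (borrow)
  0-1-1 → 0 (borrow)
  0-0-1 → 1 (borrow)
  0-0-1 → 1 (borrow)
  0-0-1 → 1 (borrow)
  1-0-1 → 0
  1-0 → 1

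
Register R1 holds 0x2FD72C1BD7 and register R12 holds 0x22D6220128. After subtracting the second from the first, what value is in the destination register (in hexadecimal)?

Subtract column by column in base 16:
  7-8 → F (borrow)
  D-2-1 → A
  B-1 → A
  1-0 → 1
  C-2 → A
  2-2 → 0
  7-6 → 1
  D-D → 0
  F-2 → D
  2-2 → 0

0xD010A1AAF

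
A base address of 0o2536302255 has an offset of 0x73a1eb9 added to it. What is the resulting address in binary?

0b11100101100111010001101100110

0o2536302255 = 0b10101011110011000010010101101 in binary.
0x73a1eb9 = 0b111001110100001111010111001 in binary.
Add column by column in base 2, right to left:
  1+1 = 0 carry 1
  0+0+1 = 1
  1+0 = 1
  1+1 = 0 carry 1
  0+1+1 = 0 carry 1
  1+1+1 = 1 carry 1
  0+0+1 = 1
  1+1 = 0 carry 1
  0+0+1 = 1
  0+1 = 1
  1+1 = 0 carry 1
  0+1+1 = 0 carry 1
  0+1+1 = 0 carry 1
  0+0+1 = 1
  0+0 = 0
  1+0 = 1
  1+0 = 1
  0+1 = 1
  0+0 = 0
  1+1 = 0 carry 1
  1+1+1 = 1 carry 1
  1+1+1 = 1 carry 1
  1+0+1 = 0 carry 1
  0+0+1 = 1
  1+1 = 0 carry 1
  0+1+1 = 0 carry 1
  1+1+1 = 1 carry 1
  0+0+1 = 1
  1+0 = 1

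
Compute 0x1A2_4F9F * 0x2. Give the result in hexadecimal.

0x3449F3E

Multiply each base-16 digit by 2, carrying:
  F×2 = 30 → write E carry 1
  9×2+1 = 19 → write 3 carry 1
  F×2+1 = 31 → write F carry 1
  4×2+1 = 9 → write 9
  2×2 = 4 → write 4
  A×2 = 20 → write 4 carry 1
  1×2+1 = 3 → write 3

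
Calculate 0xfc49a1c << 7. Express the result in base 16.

0x7e24d0e00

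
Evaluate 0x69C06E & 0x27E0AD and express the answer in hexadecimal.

AND each hex digit independently (no carries):
  6&2=2, 9&7=1, C&E=C, 0&0=0, 6&A=2, E&D=C

0x21C02C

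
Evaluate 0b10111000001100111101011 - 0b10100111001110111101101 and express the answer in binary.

0b10000111101111111110

Subtract column by column in base 2:
  1-1 → 0
  1-0 → 1
  0-1 → 1 (borrow)
  1-1-1 → 1 (borrow)
  0-0-1 → 1 (borrow)
  1-1-1 → 1 (borrow)
  1-1-1 → 1 (borrow)
  1-1-1 → 1 (borrow)
  1-1-1 → 1 (borrow)
  0-0-1 → 1 (borrow)
  0-1-1 → 0 (borrow)
  1-1-1 → 1 (borrow)
  1-1-1 → 1 (borrow)
  0-0-1 → 1 (borrow)
  0-0-1 → 1 (borrow)
  0-1-1 → 0 (borrow)
  0-1-1 → 0 (borrow)
  0-1-1 → 0 (borrow)
  1-0-1 → 0
  1-0 → 1
  1-1 → 0
  0-0 → 0
  1-1 → 0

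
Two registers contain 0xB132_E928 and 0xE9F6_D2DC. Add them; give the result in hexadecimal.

Add column by column in base 16, right to left:
  8+C = 4 carry 1
  2+D+1 = 0 carry 1
  9+2+1 = C
  E+D = B carry 1
  2+6+1 = 9
  3+F = 2 carry 1
  1+9+1 = B
  B+E = 9 carry 1
  final carry 1

0x19B29BC04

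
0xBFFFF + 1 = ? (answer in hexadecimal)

The trailing 4 digits are F (max in base 16), so adding 1 cascades: they roll to 0 and the next digit up increments.

0xC0000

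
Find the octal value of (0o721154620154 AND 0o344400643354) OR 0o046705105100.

0o721154620154 AND 0o344400643354 = 0o300000600154.
Then OR with 0o046705105100.

0o346705705154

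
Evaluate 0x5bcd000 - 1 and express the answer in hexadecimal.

The trailing 3 digits are 0, so subtracting 1 borrows through: they become F and the next digit up decrements.

0x5bccfff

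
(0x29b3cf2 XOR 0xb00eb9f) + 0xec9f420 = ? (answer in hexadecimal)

0x1865cb8d

First 0x29b3cf2 XOR 0xb00eb9f = 0x99bd76d.
Add column by column in base 16, right to left:
  d+0 = d
  6+2 = 8
  7+4 = b
  d+f = c carry 1
  b+9+1 = 5 carry 1
  9+c+1 = 6 carry 1
  9+e+1 = 8 carry 1
  final carry 1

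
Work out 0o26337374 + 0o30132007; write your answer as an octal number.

0o56471403

Add column by column in base 8, right to left:
  4+7 = 3 carry 1
  7+0+1 = 0 carry 1
  3+0+1 = 4
  7+2 = 1 carry 1
  3+3+1 = 7
  3+1 = 4
  6+0 = 6
  2+3 = 5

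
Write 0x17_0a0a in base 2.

Expand each hex digit to 4 bits: 1=0001 7=0111 0=0000 a=1010 0=0000 a=1010.

0b101110000101000001010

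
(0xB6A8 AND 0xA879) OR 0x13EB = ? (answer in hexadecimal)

0xB3EB

0xB6A8 AND 0xA879 = 0xA028.
Then OR with 0x13EB.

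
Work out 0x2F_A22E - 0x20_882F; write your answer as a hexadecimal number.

0xF19FF

Subtract column by column in base 16:
  E-F → F (borrow)
  2-2-1 → F (borrow)
  2-8-1 → 9 (borrow)
  A-8-1 → 1
  F-0 → F
  2-2 → 0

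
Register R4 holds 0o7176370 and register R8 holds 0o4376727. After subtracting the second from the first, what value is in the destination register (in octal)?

0o2577441

Subtract column by column in base 8:
  0-7 → 1 (borrow)
  7-2-1 → 4
  3-7 → 4 (borrow)
  6-6-1 → 7 (borrow)
  7-7-1 → 7 (borrow)
  1-3-1 → 5 (borrow)
  7-4-1 → 2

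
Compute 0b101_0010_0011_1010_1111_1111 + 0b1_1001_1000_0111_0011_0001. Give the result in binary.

0b11010111100001000110000

Add column by column in base 2, right to left:
  1+1 = 0 carry 1
  1+0+1 = 0 carry 1
  1+0+1 = 0 carry 1
  1+0+1 = 0 carry 1
  1+1+1 = 1 carry 1
  1+1+1 = 1 carry 1
  1+0+1 = 0 carry 1
  1+0+1 = 0 carry 1
  0+1+1 = 0 carry 1
  1+1+1 = 1 carry 1
  0+1+1 = 0 carry 1
  1+0+1 = 0 carry 1
  1+0+1 = 0 carry 1
  1+0+1 = 0 carry 1
  0+0+1 = 1
  0+1 = 1
  0+1 = 1
  1+0 = 1
  0+0 = 0
  0+1 = 1
  1+1 = 0 carry 1
  0+0+1 = 1
  1+0 = 1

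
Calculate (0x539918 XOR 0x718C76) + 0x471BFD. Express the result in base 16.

First 0x539918 XOR 0x718C76 = 0x22156E.
Add column by column in base 16, right to left:
  E+D = B carry 1
  6+F+1 = 6 carry 1
  5+B+1 = 1 carry 1
  1+1+1 = 3
  2+7 = 9
  2+4 = 6

0x69316B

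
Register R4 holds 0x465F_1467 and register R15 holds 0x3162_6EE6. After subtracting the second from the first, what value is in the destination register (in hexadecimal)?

0x14FCA581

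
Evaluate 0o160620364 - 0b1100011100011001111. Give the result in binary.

0o160620364 = 0b1110000110010000011110100 in binary.
Subtract column by column in base 2:
  0-1 → 1 (borrow)
  0-1-1 → 0 (borrow)
  1-1-1 → 1 (borrow)
  0-1-1 → 0 (borrow)
  1-0-1 → 0
  1-0 → 1
  1-1 → 0
  1-1 → 0
  0-0 → 0
  0-0 → 0
  0-0 → 0
  0-1 → 1 (borrow)
  0-1-1 → 0 (borrow)
  1-1-1 → 1 (borrow)
  0-0-1 → 1 (borrow)
  0-0-1 → 1 (borrow)
  1-0-1 → 0
  1-1 → 0
  0-1 → 1 (borrow)
  0-0-1 → 1 (borrow)
  0-0-1 → 1 (borrow)
  0-0-1 → 1 (borrow)
  1-0-1 → 0
  1-0 → 1
  1-0 → 1

0b1101111001110100000100101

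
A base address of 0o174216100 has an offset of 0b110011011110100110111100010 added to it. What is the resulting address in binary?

0b1000011000000110101000100010

0o174216100 = 0b1111100010001110001000000 in binary.
Add column by column in base 2, right to left:
  0+0 = 0
  0+1 = 1
  0+0 = 0
  0+0 = 0
  0+0 = 0
  0+1 = 1
  1+1 = 0 carry 1
  0+1+1 = 0 carry 1
  0+1+1 = 0 carry 1
  0+0+1 = 1
  1+1 = 0 carry 1
  1+1+1 = 1 carry 1
  1+0+1 = 0 carry 1
  0+0+1 = 1
  0+1 = 1
  0+0 = 0
  1+1 = 0 carry 1
  0+1+1 = 0 carry 1
  0+1+1 = 0 carry 1
  0+1+1 = 0 carry 1
  1+0+1 = 0 carry 1
  1+1+1 = 1 carry 1
  1+1+1 = 1 carry 1
  1+0+1 = 0 carry 1
  1+0+1 = 0 carry 1
  0+1+1 = 0 carry 1
  0+1+1 = 0 carry 1
  final carry 1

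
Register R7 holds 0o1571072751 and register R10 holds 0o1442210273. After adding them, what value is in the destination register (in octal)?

0o3233303244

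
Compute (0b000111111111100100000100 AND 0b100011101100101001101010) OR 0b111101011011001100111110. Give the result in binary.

0b000111111111100100000100 AND 0b100011101100101001101010 = 0b000011101100100000000000.
Then OR with 0b111101011011001100111110.

0b111111111111101100111110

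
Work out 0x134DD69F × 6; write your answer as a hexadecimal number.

0x73D307BA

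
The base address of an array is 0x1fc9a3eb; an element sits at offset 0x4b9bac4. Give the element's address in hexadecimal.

0x24835eaf

Add column by column in base 16, right to left:
  b+4 = f
  e+c = a carry 1
  3+a+1 = e
  a+b = 5 carry 1
  9+9+1 = 3 carry 1
  c+b+1 = 8 carry 1
  f+4+1 = 4 carry 1
  1+0+1 = 2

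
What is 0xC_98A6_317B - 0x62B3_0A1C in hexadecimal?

Subtract column by column in base 16:
  B-C → F (borrow)
  7-1-1 → 5
  1-A → 7 (borrow)
  3-0-1 → 2
  6-3 → 3
  A-B → F (borrow)
  8-2-1 → 5
  9-6 → 3
  C-0 → C

0xC35F3275F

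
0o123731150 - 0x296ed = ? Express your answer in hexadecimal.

0x14d1b7b

0o123731150 = 0x14fb268 in hexadecimal.
Subtract column by column in base 16:
  8-d → b (borrow)
  6-e-1 → 7 (borrow)
  2-6-1 → b (borrow)
  b-9-1 → 1
  f-2 → d
  4-0 → 4
  1-0 → 1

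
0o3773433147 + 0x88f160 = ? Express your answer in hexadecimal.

0o3773433147 = 0x1fee3667 in hexadecimal.
Add column by column in base 16, right to left:
  7+0 = 7
  6+6 = c
  6+1 = 7
  3+f = 2 carry 1
  e+8+1 = 7 carry 1
  e+8+1 = 7 carry 1
  f+0+1 = 0 carry 1
  1+0+1 = 2

0x207727c7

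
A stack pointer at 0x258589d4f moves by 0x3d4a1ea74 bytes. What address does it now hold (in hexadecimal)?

0x62cfa87c3

Add column by column in base 16, right to left:
  f+4 = 3 carry 1
  4+7+1 = c
  d+a = 7 carry 1
  9+e+1 = 8 carry 1
  8+1+1 = a
  5+a = f
  8+4 = c
  5+d = 2 carry 1
  2+3+1 = 6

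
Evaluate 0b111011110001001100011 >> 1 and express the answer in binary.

0b11101111000100110001

Right shift by 1: drop the 1 least-significant bit.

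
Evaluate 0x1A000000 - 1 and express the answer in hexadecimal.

The trailing 6 digits are 0, so subtracting 1 borrows through: they become F and the next digit up decrements.

0x19FFFFFF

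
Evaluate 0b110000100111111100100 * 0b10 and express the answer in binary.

Multiply each base-2 digit by 2, carrying:
  0×2 = 0 → write 0
  0×2 = 0 → write 0
  1×2 = 2 → write 0 carry 1
  0×2+1 = 1 → write 1
  0×2 = 0 → write 0
  1×2 = 2 → write 0 carry 1
  1×2+1 = 3 → write 1 carry 1
  1×2+1 = 3 → write 1 carry 1
  1×2+1 = 3 → write 1 carry 1
  1×2+1 = 3 → write 1 carry 1
  1×2+1 = 3 → write 1 carry 1
  1×2+1 = 3 → write 1 carry 1
  0×2+1 = 1 → write 1
  0×2 = 0 → write 0
  1×2 = 2 → write 0 carry 1
  0×2+1 = 1 → write 1
  0×2 = 0 → write 0
  0×2 = 0 → write 0
  0×2 = 0 → write 0
  1×2 = 2 → write 0 carry 1
  1×2+1 = 3 → write 1 carry 1
  remaining carry: 1

0b1100001001111111001000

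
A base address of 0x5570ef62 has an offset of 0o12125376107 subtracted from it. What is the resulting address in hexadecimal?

0o12125376107 = 0x5155fc47 in hexadecimal.
Subtract column by column in base 16:
  2-7 → b (borrow)
  6-4-1 → 1
  f-c → 3
  e-f → f (borrow)
  0-5-1 → a (borrow)
  7-5-1 → 1
  5-1 → 4
  5-5 → 0

0x41af31b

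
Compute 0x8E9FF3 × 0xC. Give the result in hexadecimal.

0x6AF7F64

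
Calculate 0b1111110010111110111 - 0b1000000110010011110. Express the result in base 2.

0b111101100101011001

Subtract column by column in base 2:
  1-0 → 1
  1-1 → 0
  1-1 → 0
  0-1 → 1 (borrow)
  1-1-1 → 1 (borrow)
  1-0-1 → 0
  1-0 → 1
  1-1 → 0
  1-0 → 1
  0-0 → 0
  1-1 → 0
  0-1 → 1 (borrow)
  0-0-1 → 1 (borrow)
  1-0-1 → 0
  1-0 → 1
  1-0 → 1
  1-0 → 1
  1-0 → 1
  1-1 → 0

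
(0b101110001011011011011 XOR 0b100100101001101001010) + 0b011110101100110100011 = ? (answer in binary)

0b101001001111100110100

First 0b101110001011011011011 XOR 0b100100101001101001010 = 0b001010100010110010001.
Add column by column in base 2, right to left:
  1+1 = 0 carry 1
  0+1+1 = 0 carry 1
  0+0+1 = 1
  0+0 = 0
  1+0 = 1
  0+1 = 1
  0+0 = 0
  1+1 = 0 carry 1
  1+1+1 = 1 carry 1
  0+0+1 = 1
  1+0 = 1
  0+1 = 1
  0+1 = 1
  0+0 = 0
  1+1 = 0 carry 1
  0+0+1 = 1
  1+1 = 0 carry 1
  0+1+1 = 0 carry 1
  1+1+1 = 1 carry 1
  0+1+1 = 0 carry 1
  final carry 1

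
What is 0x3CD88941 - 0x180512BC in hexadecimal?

Subtract column by column in base 16:
  1-C → 5 (borrow)
  4-B-1 → 8 (borrow)
  9-2-1 → 6
  8-1 → 7
  8-5 → 3
  D-0 → D
  C-8 → 4
  3-1 → 2

0x24D37685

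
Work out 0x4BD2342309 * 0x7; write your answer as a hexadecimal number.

0x212BF6CF53F

Multiply each base-16 digit by 7, carrying:
  9×7 = 63 → write F carry 3
  0×7+3 = 3 → write 3
  3×7 = 21 → write 5 carry 1
  2×7+1 = 15 → write F
  4×7 = 28 → write C carry 1
  3×7+1 = 22 → write 6 carry 1
  2×7+1 = 15 → write F
  D×7 = 91 → write B carry 5
  B×7+5 = 82 → write 2 carry 5
  4×7+5 = 33 → write 1 carry 2
  remaining carry: 2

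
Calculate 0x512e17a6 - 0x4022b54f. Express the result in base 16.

Subtract column by column in base 16:
  6-f → 7 (borrow)
  a-4-1 → 5
  7-5 → 2
  1-b → 6 (borrow)
  e-2-1 → b
  2-2 → 0
  1-0 → 1
  5-4 → 1

0x110b6257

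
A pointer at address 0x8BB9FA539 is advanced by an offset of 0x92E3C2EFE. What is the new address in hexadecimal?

0x11E9DBD437

Add column by column in base 16, right to left:
  9+E = 7 carry 1
  3+F+1 = 3 carry 1
  5+E+1 = 4 carry 1
  A+2+1 = D
  F+C = B carry 1
  9+3+1 = D
  B+E = 9 carry 1
  B+2+1 = E
  8+9 = 1 carry 1
  final carry 1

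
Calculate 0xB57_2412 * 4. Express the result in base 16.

Multiply each base-16 digit by 4, carrying:
  2×4 = 8 → write 8
  1×4 = 4 → write 4
  4×4 = 16 → write 0 carry 1
  2×4+1 = 9 → write 9
  7×4 = 28 → write C carry 1
  5×4+1 = 21 → write 5 carry 1
  B×4+1 = 45 → write D carry 2
  remaining carry: 2

0x2D5C9048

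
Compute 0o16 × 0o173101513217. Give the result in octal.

0o3273627035722

Multiply each base-8 digit by 14, carrying:
  7×14 = 98 → write 2 carry 12
  1×14+12 = 26 → write 2 carry 3
  2×14+3 = 31 → write 7 carry 3
  3×14+3 = 45 → write 5 carry 5
  1×14+5 = 19 → write 3 carry 2
  5×14+2 = 72 → write 0 carry 9
  1×14+9 = 23 → write 7 carry 2
  0×14+2 = 2 → write 2
  1×14 = 14 → write 6 carry 1
  3×14+1 = 43 → write 3 carry 5
  7×14+5 = 103 → write 7 carry 12
  1×14+12 = 26 → write 2 carry 3
  remaining carry: 3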